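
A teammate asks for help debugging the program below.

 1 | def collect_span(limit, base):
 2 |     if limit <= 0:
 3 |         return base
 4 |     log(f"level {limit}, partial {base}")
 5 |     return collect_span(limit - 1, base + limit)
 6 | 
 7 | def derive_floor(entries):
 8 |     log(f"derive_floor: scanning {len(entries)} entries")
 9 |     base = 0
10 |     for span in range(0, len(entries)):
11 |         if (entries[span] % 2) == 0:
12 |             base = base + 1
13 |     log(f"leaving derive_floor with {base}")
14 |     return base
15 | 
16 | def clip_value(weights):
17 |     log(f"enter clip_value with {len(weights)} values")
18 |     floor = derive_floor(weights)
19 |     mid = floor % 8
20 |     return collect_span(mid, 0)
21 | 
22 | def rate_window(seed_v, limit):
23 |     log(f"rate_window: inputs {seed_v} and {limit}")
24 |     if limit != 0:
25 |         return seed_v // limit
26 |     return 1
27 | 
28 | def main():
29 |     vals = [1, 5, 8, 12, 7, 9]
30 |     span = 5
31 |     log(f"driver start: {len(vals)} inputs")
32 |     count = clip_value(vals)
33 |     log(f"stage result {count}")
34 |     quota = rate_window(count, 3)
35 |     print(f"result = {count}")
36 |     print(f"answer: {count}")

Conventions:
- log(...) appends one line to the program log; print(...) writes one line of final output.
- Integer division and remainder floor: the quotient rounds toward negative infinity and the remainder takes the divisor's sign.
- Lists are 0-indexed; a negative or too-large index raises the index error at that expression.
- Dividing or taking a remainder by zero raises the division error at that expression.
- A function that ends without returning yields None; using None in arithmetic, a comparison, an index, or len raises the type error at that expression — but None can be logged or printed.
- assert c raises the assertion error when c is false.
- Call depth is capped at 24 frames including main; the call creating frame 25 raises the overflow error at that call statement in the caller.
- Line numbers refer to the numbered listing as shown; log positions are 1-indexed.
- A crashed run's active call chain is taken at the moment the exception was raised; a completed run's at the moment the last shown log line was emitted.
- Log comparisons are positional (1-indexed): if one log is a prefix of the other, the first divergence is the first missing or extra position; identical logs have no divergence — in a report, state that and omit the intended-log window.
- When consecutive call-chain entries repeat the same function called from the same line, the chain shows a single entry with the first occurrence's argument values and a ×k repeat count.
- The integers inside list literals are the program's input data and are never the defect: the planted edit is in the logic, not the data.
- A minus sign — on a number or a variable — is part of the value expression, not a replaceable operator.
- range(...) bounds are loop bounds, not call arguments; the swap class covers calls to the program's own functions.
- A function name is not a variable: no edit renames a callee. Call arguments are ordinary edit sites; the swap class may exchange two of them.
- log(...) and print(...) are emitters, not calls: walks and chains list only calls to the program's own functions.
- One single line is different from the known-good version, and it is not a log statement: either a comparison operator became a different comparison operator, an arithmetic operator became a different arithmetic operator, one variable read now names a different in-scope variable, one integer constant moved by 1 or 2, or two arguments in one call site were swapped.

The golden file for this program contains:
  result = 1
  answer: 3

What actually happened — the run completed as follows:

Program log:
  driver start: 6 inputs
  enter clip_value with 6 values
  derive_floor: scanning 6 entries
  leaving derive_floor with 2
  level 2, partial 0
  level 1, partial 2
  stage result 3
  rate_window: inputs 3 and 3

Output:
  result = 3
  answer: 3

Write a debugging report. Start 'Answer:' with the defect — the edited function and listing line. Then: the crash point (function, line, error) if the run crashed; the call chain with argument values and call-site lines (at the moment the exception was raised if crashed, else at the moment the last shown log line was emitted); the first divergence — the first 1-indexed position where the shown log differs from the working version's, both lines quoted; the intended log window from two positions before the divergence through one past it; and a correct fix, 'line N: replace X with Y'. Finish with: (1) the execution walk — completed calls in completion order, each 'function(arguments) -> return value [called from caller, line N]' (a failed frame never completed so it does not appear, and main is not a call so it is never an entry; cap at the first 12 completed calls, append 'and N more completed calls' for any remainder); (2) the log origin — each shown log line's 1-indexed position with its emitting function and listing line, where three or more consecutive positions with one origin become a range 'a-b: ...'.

Answer: the defect is in main at line 35.
The tell: Every logged value matches the working version; the printed result is what differs.
Call chain: main -> rate_window(3, 3) (called at line 34).
First divergence: none (the log streams are identical).
Execution walk:
  derive_floor([1, 5, 8, 12, 7, 9]) -> 2  [called from clip_value, line 18]
  collect_span(0, 3) -> 3  [called from collect_span, line 5]
  collect_span(1, 2) -> 3  [called from collect_span, line 5]
  collect_span(2, 0) -> 3  [called from clip_value, line 20]
  clip_value([1, 5, 8, 12, 7, 9]) -> 3  [called from main, line 32]
  rate_window(3, 3) -> 1  [called from main, line 34]
Log origin:
  1: from main, line 31
  2: from clip_value, line 17
  3: from derive_floor, line 8
  4: from derive_floor, line 13
  5: from collect_span, line 4
  6: from collect_span, line 4
  7: from main, line 33
  8: from rate_window, line 23
A correct fix: line 35: replace `count` with `quota`.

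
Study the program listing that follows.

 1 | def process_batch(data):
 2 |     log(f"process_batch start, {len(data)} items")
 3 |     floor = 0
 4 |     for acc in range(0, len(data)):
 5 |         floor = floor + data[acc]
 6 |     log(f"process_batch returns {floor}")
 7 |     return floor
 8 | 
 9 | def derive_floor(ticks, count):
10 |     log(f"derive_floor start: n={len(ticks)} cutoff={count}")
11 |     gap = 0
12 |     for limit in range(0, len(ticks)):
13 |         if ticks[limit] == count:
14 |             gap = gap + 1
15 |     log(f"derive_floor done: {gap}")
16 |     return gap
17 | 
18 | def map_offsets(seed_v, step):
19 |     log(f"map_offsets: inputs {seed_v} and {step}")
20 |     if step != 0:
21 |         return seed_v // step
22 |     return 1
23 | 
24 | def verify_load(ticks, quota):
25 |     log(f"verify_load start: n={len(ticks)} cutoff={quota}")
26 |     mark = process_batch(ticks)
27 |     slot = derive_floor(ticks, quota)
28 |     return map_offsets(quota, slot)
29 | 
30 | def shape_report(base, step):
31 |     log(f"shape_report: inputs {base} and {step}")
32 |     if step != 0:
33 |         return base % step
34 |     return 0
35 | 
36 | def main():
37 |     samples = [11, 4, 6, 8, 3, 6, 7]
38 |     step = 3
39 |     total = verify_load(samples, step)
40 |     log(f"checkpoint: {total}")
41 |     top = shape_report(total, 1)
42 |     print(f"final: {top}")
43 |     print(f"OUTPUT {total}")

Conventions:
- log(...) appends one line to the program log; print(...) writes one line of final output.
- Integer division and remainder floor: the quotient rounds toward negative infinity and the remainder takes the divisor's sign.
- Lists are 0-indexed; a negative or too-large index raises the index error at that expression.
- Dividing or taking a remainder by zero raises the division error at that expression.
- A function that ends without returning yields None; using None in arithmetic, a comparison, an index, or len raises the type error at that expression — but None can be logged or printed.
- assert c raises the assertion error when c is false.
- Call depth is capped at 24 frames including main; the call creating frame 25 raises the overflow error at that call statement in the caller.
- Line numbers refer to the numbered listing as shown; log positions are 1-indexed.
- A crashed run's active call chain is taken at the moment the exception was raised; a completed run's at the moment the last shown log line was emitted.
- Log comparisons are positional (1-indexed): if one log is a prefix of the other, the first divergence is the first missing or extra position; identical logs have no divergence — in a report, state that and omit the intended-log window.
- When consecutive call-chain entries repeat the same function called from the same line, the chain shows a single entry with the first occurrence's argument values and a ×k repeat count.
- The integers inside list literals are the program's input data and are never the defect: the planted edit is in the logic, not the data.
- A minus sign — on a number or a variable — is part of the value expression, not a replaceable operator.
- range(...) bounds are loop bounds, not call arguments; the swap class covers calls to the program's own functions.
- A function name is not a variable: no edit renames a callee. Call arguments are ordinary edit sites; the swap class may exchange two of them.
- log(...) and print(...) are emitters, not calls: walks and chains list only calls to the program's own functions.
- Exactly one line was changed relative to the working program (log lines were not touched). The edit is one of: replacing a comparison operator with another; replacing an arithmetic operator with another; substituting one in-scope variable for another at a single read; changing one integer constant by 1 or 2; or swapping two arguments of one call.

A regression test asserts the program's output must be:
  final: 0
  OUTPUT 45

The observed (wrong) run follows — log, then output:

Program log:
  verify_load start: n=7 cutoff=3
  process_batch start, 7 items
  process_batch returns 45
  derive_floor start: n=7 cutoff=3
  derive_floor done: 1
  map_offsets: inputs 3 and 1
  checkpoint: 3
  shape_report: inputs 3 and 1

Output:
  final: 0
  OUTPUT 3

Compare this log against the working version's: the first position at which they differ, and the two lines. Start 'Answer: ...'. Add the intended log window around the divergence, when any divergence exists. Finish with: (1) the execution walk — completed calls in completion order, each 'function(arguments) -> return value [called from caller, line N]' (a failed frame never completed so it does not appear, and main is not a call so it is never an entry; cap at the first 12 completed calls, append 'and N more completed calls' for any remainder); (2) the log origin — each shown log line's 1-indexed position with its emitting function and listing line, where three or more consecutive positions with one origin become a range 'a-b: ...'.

Answer: position 6 — the shown line 'map_offsets: inputs 3 and 1' should read 'map_offsets: inputs 45 and 1'.
Intended log window:
  4: derive_floor start: n=7 cutoff=3
  5: derive_floor done: 1
  6: map_offsets: inputs 45 and 1
  7: checkpoint: 45
Execution walk:
  process_batch([11, 4, 6, 8, 3, 6, 7]) -> 45  [called from verify_load, line 26]
  derive_floor([11, 4, 6, 8, 3, 6, 7], 3) -> 1  [called from verify_load, line 27]
  map_offsets(3, 1) -> 3  [called from verify_load, line 28]
  verify_load([11, 4, 6, 8, 3, 6, 7], 3) -> 3  [called from main, line 39]
  shape_report(3, 1) -> 0  [called from main, line 41]
Log origin:
  1 — verify_load, line 25
  2 — process_batch, line 2
  3 — process_batch, line 6
  4 — derive_floor, line 10
  5 — derive_floor, line 15
  6 — map_offsets, line 19
  7 — main, line 40
  8 — shape_report, line 31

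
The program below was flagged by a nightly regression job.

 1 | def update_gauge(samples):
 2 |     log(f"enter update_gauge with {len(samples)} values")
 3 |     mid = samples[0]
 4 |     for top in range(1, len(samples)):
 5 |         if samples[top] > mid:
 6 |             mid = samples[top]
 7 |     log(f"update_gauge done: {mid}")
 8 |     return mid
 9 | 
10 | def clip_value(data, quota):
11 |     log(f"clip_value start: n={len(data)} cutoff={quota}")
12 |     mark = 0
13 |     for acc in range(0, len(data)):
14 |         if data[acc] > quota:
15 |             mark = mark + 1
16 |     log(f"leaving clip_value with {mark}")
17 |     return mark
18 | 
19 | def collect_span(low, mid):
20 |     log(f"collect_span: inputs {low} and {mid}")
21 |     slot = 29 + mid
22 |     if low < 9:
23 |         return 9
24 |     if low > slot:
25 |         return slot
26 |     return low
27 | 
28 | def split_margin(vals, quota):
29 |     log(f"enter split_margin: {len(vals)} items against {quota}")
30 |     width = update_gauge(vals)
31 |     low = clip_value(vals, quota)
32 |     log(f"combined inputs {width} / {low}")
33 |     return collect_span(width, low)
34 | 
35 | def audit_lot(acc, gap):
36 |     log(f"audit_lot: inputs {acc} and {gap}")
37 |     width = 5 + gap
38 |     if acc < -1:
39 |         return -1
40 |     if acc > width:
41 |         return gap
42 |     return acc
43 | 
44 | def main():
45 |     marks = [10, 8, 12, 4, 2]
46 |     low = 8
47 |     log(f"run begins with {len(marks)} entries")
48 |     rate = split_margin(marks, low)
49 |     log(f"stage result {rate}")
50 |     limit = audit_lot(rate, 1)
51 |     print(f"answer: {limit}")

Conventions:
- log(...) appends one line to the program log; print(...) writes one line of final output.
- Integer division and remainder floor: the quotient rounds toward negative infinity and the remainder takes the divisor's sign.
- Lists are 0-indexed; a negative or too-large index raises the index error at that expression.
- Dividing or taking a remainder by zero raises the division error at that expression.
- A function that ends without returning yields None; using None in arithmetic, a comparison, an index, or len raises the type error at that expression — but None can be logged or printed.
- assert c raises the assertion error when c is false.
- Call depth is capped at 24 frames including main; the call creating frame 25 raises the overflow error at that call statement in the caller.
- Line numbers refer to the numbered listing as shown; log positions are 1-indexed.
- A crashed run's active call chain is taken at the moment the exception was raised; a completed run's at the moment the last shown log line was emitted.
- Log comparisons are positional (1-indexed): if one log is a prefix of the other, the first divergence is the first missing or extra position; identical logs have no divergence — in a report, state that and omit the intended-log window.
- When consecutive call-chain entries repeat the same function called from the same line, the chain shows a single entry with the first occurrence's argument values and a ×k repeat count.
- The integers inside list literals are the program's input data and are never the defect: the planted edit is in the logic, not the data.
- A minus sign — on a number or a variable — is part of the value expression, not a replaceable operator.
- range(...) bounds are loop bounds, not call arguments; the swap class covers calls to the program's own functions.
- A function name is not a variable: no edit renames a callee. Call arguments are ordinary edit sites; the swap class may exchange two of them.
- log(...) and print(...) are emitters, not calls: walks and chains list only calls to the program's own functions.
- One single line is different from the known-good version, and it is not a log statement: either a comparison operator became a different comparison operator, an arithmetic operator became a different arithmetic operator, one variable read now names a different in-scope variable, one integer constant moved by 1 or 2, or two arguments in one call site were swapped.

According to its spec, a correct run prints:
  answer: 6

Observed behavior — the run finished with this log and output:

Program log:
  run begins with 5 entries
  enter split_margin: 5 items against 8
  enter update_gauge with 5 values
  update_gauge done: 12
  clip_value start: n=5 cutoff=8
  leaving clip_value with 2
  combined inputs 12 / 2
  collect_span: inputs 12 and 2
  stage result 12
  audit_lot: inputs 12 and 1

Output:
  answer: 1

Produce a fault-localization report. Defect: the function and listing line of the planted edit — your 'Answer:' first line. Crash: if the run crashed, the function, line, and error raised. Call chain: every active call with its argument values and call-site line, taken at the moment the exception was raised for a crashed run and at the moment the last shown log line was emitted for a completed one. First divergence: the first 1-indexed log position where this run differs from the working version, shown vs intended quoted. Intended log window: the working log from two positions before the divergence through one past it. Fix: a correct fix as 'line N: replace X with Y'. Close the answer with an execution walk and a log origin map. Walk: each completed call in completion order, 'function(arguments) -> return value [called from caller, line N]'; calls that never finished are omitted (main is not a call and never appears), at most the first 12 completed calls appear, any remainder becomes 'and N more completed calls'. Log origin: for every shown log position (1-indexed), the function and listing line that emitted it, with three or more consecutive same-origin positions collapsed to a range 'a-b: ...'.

Answer: the defect is in audit_lot at line 41.
Core observation: Nothing in the log betrays the bug — only the output does.
Call chain: main -> audit_lot(12, 1) (called at line 50).
First divergence: none; the two logs match at every position.
Execution walk:
  update_gauge([10, 8, 12, 4, 2]) -> 12  [called from split_margin, line 30]
  clip_value([10, 8, 12, 4, 2], 8) -> 2  [called from split_margin, line 31]
  collect_span(12, 2) -> 12  [called from split_margin, line 33]
  split_margin([10, 8, 12, 4, 2], 8) -> 12  [called from main, line 48]
  audit_lot(12, 1) -> 1  [called from main, line 50]
Log origin:
  1 — main, line 47
  2 — split_margin, line 29
  3 — update_gauge, line 2
  4 — update_gauge, line 7
  5 — clip_value, line 11
  6 — clip_value, line 16
  7 — split_margin, line 32
  8 — collect_span, line 20
  9 — main, line 49
  10 — audit_lot, line 36
A correct fix: line 41: replace `gap` with `width`.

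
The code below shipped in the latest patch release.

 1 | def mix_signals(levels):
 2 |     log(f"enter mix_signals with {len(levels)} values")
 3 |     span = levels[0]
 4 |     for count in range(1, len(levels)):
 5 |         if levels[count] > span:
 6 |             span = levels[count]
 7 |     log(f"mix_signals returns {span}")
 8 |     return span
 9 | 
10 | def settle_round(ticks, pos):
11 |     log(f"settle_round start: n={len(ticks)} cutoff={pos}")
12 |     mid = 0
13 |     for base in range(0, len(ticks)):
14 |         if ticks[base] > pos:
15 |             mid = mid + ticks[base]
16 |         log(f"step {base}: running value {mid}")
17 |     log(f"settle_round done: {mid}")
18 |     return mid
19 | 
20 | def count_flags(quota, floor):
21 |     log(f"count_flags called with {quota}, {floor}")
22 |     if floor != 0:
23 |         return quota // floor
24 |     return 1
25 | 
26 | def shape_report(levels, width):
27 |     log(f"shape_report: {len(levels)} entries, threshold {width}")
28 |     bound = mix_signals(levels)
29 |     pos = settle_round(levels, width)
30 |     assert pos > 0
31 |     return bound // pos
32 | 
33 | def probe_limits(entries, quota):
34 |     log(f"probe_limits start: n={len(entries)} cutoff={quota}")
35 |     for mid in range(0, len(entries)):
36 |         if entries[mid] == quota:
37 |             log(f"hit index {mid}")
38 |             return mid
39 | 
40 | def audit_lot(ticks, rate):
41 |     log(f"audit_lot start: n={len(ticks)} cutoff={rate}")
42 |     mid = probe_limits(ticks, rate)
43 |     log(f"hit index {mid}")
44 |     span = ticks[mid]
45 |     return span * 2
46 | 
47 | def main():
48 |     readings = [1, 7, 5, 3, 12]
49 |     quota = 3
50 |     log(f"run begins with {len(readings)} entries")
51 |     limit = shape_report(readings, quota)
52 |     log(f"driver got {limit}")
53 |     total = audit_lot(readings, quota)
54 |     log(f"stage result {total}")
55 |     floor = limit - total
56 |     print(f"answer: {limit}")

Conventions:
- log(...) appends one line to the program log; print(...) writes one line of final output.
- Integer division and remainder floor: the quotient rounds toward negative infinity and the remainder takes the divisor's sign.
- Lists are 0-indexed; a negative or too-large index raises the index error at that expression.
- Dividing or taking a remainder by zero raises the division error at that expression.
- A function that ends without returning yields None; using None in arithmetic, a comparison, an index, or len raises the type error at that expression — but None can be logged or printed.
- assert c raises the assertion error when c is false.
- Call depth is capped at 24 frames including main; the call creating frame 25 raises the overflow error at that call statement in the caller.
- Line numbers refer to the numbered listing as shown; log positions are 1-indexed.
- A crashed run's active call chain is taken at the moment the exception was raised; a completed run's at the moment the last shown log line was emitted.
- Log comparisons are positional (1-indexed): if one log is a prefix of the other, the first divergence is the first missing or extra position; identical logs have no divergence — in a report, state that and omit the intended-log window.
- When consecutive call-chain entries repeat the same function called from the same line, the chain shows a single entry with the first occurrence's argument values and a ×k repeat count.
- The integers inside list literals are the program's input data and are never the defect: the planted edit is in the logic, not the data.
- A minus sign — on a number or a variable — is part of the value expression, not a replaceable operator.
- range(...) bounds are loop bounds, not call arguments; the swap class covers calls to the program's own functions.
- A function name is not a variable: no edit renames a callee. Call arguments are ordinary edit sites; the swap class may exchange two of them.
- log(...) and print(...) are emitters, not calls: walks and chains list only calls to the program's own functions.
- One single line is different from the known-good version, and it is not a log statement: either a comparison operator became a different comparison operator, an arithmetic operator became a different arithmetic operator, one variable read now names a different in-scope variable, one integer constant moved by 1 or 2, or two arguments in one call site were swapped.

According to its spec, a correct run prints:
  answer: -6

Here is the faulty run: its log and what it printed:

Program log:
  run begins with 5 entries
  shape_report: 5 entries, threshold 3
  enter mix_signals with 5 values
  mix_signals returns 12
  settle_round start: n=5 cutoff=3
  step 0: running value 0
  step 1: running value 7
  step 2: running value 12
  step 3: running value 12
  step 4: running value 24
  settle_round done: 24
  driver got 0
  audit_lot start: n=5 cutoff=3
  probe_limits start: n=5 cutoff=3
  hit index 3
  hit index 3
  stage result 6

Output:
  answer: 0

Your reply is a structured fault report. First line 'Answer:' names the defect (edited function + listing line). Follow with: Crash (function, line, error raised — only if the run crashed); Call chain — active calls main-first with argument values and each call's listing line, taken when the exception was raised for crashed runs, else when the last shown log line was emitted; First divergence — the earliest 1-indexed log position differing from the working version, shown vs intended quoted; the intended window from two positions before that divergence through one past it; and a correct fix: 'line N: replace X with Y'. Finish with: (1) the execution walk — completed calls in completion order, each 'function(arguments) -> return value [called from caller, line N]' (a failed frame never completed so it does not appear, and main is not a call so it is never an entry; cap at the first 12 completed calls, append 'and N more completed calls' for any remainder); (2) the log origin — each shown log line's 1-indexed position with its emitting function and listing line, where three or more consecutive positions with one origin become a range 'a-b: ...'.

Answer: the defect is in main at line 56.
Key fact: Log streams are identical — the defect surfaces only in the printed output.
Call chain: main.
First divergence: there is none — every log position agrees.
Execution walk:
  mix_signals([1, 7, 5, 3, 12]) -> 12  [called from shape_report, line 28]
  settle_round([1, 7, 5, 3, 12], 3) -> 24  [called from shape_report, line 29]
  shape_report([1, 7, 5, 3, 12], 3) -> 0  [called from main, line 51]
  probe_limits([1, 7, 5, 3, 12], 3) -> 3  [called from audit_lot, line 42]
  audit_lot([1, 7, 5, 3, 12], 3) -> 6  [called from main, line 53]
Log origins:
  1: logged in main at line 50
  2: logged in shape_report at line 27
  3: logged in mix_signals at line 2
  4: logged in mix_signals at line 7
  5: logged in settle_round at line 11
  6-10: logged in settle_round at line 16
  11: logged in settle_round at line 17
  12: logged in main at line 52
  13: logged in audit_lot at line 41
  14: logged in probe_limits at line 34
  15: logged in probe_limits at line 37
  16: logged in audit_lot at line 43
  17: logged in main at line 54
A correct fix: line 56: replace `limit` with `floor`.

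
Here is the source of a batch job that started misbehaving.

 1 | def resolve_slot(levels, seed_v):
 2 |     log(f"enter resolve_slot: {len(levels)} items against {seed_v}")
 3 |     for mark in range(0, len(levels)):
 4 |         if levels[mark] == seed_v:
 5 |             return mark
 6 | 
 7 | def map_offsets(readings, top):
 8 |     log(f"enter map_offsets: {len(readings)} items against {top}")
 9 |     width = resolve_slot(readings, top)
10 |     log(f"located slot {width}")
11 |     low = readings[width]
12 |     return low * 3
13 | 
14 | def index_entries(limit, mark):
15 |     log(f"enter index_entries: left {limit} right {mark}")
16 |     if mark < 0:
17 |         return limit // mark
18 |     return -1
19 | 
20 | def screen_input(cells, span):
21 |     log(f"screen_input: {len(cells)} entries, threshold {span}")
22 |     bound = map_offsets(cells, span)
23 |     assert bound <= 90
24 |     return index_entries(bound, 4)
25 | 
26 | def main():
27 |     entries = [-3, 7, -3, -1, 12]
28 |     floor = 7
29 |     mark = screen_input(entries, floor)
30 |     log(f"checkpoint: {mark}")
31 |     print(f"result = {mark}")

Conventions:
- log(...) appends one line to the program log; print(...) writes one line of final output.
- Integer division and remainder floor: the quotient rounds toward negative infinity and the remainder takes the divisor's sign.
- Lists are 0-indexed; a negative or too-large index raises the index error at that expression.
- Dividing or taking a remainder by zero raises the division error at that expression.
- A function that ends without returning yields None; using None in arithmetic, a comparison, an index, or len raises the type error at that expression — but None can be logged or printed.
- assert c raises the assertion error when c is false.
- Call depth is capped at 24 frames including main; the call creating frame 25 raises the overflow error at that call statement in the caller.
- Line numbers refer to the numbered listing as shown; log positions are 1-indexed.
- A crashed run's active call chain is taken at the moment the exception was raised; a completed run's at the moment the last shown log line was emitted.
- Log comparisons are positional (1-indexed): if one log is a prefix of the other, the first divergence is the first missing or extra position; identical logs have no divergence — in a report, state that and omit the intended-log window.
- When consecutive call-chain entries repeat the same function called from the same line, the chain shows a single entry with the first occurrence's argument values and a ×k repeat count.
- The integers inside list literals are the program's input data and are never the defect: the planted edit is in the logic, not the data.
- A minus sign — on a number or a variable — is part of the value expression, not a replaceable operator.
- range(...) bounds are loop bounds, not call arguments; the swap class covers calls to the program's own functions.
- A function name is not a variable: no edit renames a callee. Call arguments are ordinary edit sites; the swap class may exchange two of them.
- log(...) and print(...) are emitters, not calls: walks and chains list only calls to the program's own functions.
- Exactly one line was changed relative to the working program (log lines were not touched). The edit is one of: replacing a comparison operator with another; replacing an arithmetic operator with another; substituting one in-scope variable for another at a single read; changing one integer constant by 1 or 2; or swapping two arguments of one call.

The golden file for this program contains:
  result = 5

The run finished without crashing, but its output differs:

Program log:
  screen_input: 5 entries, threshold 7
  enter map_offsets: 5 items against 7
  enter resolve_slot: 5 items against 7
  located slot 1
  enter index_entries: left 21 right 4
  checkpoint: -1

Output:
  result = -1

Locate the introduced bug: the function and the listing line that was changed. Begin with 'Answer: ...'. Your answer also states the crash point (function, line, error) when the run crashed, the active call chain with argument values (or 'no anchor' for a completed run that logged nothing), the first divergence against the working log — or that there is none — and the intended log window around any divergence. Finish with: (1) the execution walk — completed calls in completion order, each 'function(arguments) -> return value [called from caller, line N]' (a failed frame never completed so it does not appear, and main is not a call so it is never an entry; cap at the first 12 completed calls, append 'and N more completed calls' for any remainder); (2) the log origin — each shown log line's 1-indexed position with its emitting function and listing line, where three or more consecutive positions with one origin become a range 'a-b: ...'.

Answer: the defect is in index_entries at line 16.
Key fact: At log position 6 the runs split — shown 'checkpoint: -1', but the working version logs 'checkpoint: 5'.
Call chain: main.
First divergence: position 6 — the shown line 'checkpoint: -1' should read 'checkpoint: 5'.
Intended log window:
  4: located slot 1
  5: enter index_entries: left 21 right 4
  6: checkpoint: 5
Execution walk:
  resolve_slot([-3, 7, -3, -1, 12], 7) -> 1  [called from map_offsets, line 9]
  map_offsets([-3, 7, -3, -1, 12], 7) -> 21  [called from screen_input, line 22]
  index_entries(21, 4) -> -1  [called from screen_input, line 24]
  screen_input([-3, 7, -3, -1, 12], 7) -> -1  [called from main, line 29]
Log line origins:
  1 — screen_input, line 21
  2 — map_offsets, line 8
  3 — resolve_slot, line 2
  4 — map_offsets, line 10
  5 — index_entries, line 15
  6 — main, line 30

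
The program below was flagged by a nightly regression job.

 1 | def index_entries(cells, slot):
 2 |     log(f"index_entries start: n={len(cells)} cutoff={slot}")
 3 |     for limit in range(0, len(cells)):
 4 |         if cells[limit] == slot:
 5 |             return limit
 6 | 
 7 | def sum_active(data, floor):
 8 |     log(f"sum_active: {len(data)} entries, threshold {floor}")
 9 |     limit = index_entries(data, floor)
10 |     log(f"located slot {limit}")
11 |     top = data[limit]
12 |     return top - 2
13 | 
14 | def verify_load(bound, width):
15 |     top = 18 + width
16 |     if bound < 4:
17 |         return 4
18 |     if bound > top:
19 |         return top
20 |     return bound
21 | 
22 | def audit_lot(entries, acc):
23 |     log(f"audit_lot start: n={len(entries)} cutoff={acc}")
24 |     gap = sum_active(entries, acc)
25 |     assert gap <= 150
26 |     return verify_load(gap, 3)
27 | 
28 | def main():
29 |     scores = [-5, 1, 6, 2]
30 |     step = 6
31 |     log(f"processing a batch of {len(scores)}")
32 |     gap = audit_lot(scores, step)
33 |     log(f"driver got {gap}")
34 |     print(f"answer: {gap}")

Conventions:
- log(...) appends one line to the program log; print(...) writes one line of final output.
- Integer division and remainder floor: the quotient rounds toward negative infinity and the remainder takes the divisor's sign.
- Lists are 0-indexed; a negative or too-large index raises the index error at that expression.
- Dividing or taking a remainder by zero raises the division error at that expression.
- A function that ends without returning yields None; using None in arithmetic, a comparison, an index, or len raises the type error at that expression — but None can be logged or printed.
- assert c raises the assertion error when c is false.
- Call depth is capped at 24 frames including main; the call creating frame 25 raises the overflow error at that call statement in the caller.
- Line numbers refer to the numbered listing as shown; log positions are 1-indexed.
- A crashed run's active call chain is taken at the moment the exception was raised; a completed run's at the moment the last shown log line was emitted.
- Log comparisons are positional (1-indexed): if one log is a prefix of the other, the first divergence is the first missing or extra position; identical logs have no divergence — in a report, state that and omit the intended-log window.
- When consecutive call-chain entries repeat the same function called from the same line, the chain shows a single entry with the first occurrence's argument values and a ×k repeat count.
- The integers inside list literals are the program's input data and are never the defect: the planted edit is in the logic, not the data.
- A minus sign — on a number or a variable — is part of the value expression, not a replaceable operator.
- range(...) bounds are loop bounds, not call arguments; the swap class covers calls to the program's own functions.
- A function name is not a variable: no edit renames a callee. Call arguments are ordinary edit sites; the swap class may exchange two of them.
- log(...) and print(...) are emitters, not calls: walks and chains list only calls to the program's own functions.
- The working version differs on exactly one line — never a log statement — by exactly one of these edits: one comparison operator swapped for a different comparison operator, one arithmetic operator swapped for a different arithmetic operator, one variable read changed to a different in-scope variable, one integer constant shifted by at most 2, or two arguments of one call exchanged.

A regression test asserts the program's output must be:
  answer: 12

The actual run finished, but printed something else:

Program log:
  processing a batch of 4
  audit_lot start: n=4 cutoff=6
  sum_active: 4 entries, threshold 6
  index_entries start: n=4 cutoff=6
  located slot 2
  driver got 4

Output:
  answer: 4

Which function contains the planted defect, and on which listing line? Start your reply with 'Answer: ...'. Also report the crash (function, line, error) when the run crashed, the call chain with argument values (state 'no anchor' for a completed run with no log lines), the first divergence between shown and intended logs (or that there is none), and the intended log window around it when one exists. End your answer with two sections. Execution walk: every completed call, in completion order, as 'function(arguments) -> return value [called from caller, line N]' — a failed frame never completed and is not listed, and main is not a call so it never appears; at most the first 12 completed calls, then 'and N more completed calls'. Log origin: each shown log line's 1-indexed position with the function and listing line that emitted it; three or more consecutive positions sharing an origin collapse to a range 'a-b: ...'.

Answer: the defect is in sum_active at line 12.
Core observation: Position 6 is the first bad log line: 'driver got 4' should read 'driver got 12'.
Call chain: main.
First divergence: position 6; shown 'driver got 4' vs intended 'driver got 12'.
Intended log window:
  4: index_entries start: n=4 cutoff=6
  5: located slot 2
  6: driver got 12
Execution walk:
  index_entries([-5, 1, 6, 2], 6) -> 2  [called from sum_active, line 9]
  sum_active([-5, 1, 6, 2], 6) -> 4  [called from audit_lot, line 24]
  verify_load(4, 3) -> 4  [called from audit_lot, line 26]
  audit_lot([-5, 1, 6, 2], 6) -> 4  [called from main, line 32]
Origin of each log line:
  1: from main, line 31
  2: from audit_lot, line 23
  3: from sum_active, line 8
  4: from index_entries, line 2
  5: from sum_active, line 10
  6: from main, line 33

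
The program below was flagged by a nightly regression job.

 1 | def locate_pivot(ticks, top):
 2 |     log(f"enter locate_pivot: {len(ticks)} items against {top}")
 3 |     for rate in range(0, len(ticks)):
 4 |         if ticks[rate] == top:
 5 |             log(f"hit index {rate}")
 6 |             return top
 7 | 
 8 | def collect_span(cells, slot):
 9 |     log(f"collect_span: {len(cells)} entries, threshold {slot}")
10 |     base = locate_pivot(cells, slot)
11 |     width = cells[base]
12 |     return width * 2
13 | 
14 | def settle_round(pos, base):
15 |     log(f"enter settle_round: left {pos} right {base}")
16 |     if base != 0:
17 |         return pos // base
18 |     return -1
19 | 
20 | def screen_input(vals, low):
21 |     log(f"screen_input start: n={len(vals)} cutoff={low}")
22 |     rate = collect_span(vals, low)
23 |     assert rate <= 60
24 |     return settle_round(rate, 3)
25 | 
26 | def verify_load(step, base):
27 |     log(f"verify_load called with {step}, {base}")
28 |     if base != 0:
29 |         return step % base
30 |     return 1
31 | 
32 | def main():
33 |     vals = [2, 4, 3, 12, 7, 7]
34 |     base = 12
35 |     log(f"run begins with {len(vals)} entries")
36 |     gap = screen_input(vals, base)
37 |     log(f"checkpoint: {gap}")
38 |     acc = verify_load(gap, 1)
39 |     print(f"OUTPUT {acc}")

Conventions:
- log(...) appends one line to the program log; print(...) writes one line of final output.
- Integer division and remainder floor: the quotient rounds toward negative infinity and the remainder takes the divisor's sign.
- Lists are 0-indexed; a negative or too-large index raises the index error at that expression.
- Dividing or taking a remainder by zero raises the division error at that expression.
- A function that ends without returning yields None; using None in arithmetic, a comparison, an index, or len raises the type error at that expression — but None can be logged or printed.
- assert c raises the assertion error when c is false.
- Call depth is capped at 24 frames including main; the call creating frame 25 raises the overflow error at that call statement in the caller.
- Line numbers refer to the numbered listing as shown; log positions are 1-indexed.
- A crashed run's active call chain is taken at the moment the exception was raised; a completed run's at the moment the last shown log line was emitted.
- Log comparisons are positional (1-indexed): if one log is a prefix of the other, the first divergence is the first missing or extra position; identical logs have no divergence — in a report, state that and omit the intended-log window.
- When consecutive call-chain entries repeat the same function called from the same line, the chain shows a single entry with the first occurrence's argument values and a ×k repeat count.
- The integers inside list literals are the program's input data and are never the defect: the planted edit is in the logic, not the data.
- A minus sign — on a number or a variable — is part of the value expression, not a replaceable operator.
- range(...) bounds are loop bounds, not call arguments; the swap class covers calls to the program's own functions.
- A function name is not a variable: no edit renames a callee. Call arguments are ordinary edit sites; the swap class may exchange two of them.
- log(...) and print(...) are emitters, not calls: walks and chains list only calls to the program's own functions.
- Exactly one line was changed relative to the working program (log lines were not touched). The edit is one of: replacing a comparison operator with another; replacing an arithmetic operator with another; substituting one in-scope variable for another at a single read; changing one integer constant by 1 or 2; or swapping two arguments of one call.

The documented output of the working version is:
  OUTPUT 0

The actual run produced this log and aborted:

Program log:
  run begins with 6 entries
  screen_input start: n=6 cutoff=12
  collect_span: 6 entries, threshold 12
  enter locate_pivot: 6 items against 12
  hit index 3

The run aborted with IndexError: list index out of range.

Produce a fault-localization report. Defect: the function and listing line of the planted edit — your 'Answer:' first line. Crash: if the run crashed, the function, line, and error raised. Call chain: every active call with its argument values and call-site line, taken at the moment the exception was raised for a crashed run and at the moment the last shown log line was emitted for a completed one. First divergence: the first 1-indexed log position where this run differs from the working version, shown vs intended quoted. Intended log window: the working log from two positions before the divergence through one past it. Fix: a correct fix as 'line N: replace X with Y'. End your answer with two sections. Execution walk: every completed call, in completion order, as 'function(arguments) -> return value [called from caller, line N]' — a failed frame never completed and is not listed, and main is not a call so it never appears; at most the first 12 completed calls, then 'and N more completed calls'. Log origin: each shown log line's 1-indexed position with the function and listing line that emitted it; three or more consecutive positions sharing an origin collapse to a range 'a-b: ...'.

Answer: the defect is in locate_pivot at line 6.
Core observation: Only 5 log lines were emitted before the run died; the intended continuation was 'enter settle_round: left 24 right 3'.
Crash: collect_span, line 11, IndexError.
Call chain: main -> screen_input([2, 4, 3, 12, 7, 7], 12) (called at line 36) -> collect_span([2, 4, 3, 12, 7, 7], 12) (called at line 22).
First divergence: position 6; the shown log stops at 5 lines while the working version next logs 'enter settle_round: left 24 right 3'.
Intended log window:
  4: enter locate_pivot: 6 items against 12
  5: hit index 3
  6: enter settle_round: left 24 right 3
  7: checkpoint: 8
Execution walk:
  locate_pivot([2, 4, 3, 12, 7, 7], 12) -> 12  [called from collect_span, line 10]
Log origins:
  1 — main, line 35
  2 — screen_input, line 21
  3 — collect_span, line 9
  4 — locate_pivot, line 2
  5 — locate_pivot, line 5
A correct fix: line 6: replace `top` with `rate`.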